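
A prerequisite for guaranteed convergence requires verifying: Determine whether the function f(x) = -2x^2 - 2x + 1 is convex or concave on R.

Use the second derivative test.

f(x) = -2x^2 - 2x + 1
f'(x) = -4x - 2
f''(x) = -4
Since f''(x) = -4 < 0 for all x, f is concave on R.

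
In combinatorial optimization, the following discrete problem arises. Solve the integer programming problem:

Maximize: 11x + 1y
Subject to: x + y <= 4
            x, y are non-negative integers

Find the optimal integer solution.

Objective: 11x + 1y, constraint: x + y <= 4
Coefficient of x is 11 >= coefficient of y is 1, so allocate the entire budget to x.
Optimal: x = 4, y = 0, value = 44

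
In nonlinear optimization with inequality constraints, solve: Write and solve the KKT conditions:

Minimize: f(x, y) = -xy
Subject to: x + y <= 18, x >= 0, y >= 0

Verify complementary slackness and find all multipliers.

Problem: min -xy s.t. x + y <= 18 (multiplier lambda), x >= 0 (mu_x), y >= 0 (mu_y)
KKT stationarity: -y + lambda - mu_x = 0, -x + lambda - mu_y = 0, with lambda, mu_x, mu_y >= 0
Complementary slackness: lambda*(x + y - 18) = 0, mu_x*x = 0, mu_y*y = 0
If lambda = 0: y = -mu_x <= 0 and x = -mu_y <= 0 force x = y = 0 with f = 0; but x = y = 9 is feasible with f = -81 < 0, so this is not the minimum. Hence lambda > 0 and x + y = 18.
Try x > 0, y > 0 (so mu_x = mu_y = 0): y = lambda, x = lambda => x = y = lambda
x + y = 18 => 2*lambda = 18 => lambda = 9
x* = y* = 9 > 0, consistent with mu_x = mu_y = 0.
(Any feasible point with x = 0 or y = 0 has f = 0 > -81, so the minimum is not on those boundaries.)
min(-xy) = -81 (i.e. max xy = 81)
Multipliers: lambda = 9, mu_x = 0, mu_y = 0
Complementary slackness: lambda*(x + y - 18) = 9*(9 + 9 - 18) = 0, mu_x*x = 0*9 = 0, mu_y*y = 0*9 = 0. Satisfied.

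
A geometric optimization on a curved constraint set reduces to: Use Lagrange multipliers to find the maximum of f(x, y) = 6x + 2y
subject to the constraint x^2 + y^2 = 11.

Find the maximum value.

Set up Lagrange conditions: grad f = lambda * grad g
  6 = 2*lambda*x
  2 = 2*lambda*y
From these: x/y = 6/2, so x = 6t, y = 2t for some t.
Substitute into constraint: (6t)^2 + (2t)^2 = 11
  t^2 * 40 = 11
  t = sqrt(11/40)
Maximum = 6*x + 2*y = (6^2 + 2^2)*t = 40 * sqrt(11/40) = sqrt(440)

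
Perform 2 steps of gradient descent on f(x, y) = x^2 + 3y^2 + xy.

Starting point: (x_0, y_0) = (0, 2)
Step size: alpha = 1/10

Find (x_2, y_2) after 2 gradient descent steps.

f(x,y) = x^2 + 3y^2 + xy
grad_x = 2x + 1y, grad_y = 6y + 1x
Step 1: grad = (2, 12), (-1/5, 4/5)
Step 2: grad = (2/5, 23/5), (-6/25, 17/50)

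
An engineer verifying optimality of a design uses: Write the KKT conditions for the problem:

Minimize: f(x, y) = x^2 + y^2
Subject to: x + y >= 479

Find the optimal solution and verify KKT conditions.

KKT conditions for min x^2 + y^2 s.t. x + y >= 479:
Stationarity: 2x = mu, 2y = mu
So x = y = mu/2.
Complementary slackness: mu*(x + y - 479) = 0
Primal feasibility: x + y >= 479; dual feasibility: mu >= 0
If mu = 0 then x = y = 0, but 0 + 0 < 479 is infeasible, so the constraint is active.
Constraint active: x + y = 2*(mu/2) = 479 => mu = 479
x = y = 479/2, f = 229441/2
Verify: stationarity 2*(479/2) = 479 = mu; primal 479/2 + 479/2 = 479 >= 479; dual mu = 479 >= 0; complementary slackness 479*(479 - 479) = 0. All KKT conditions hold.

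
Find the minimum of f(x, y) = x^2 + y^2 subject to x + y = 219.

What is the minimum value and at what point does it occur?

Substitute y = 219 - x into f(x,y) = x^2 + y^2:
g(x) = x^2 + (219 - x)^2 = 2x^2 - 438x + 47961
g'(x) = 4x - 438 = 0  =>  x = 219/2
y = 219 - 219/2 = 219/2
Minimum value = (219/2)^2 + (219/2)^2 = 47961/2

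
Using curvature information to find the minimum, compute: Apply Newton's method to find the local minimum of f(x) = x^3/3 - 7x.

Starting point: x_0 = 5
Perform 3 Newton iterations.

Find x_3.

f(x) = x^3/3 - 7x
f'(x) = x^2 - 7, f''(x) = 2x
Newton update: x_{n+1} = x_n - (x_n^2 - 7)/(2*x_n)
Step 1: x_0 = 5, f'=18, f''=10, x_1 = 16/5
Step 2: x_1 = 16/5, f'=81/25, f''=32/5, x_2 = 431/160
Step 3: x_2 = 431/160, f'=6561/25600, f''=431/80, x_3 = 364961/137920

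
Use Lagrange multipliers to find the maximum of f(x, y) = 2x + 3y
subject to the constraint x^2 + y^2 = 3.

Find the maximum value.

Set up Lagrange conditions: grad f = lambda * grad g
  2 = 2*lambda*x
  3 = 2*lambda*y
From these: x/y = 2/3, so x = 2t, y = 3t for some t.
Substitute into constraint: (2t)^2 + (3t)^2 = 3
  t^2 * 13 = 3
  t = sqrt(3/13)
Maximum = 2*x + 3*y = (2^2 + 3^2)*t = 13 * sqrt(3/13) = sqrt(39)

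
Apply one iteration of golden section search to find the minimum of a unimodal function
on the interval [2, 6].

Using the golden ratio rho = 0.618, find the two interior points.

Golden section search on [2, 6].
Golden ratio rho = 0.618 (approx).
Interior points:
  x_1 = 2 + (1-0.618)*4 = 3.5280
  x_2 = 2 + 0.618*4 = 4.4720
Compare f(x_1) and f(x_2) to determine which subinterval to keep.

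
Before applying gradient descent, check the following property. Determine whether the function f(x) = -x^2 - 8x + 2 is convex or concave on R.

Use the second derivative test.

f(x) = -x^2 - 8x + 2
f'(x) = -2x - 8
f''(x) = -2
Since f''(x) = -2 < 0 for all x, f is concave on R.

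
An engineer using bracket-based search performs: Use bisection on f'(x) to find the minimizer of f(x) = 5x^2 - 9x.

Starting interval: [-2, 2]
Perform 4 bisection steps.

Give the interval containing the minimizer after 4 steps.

Finding critical point of f(x) = 5x^2 - 9x using bisection on f'(x) = 10x + -9.
f'(x) = 0 when x = 9/10.
Starting interval: [-2, 2]
Step 1: mid = 0, f'(mid) = -9, new interval = [0, 2]
Step 2: mid = 1, f'(mid) = 1, new interval = [0, 1]
Step 3: mid = 1/2, f'(mid) = -4, new interval = [1/2, 1]
Step 4: mid = 3/4, f'(mid) = -3/2, new interval = [3/4, 1]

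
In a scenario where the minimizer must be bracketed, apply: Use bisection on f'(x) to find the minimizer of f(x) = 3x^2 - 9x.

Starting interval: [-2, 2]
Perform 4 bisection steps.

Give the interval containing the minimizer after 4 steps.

Finding critical point of f(x) = 3x^2 - 9x using bisection on f'(x) = 6x + -9.
f'(x) = 0 when x = 3/2.
Starting interval: [-2, 2]
Step 1: mid = 0, f'(mid) = -9, new interval = [0, 2]
Step 2: mid = 1, f'(mid) = -3, new interval = [1, 2]
Step 3: mid = 3/2, f'(mid) = 0, new interval = [3/2, 3/2]
Step 4: mid = 3/2, f'(mid) = 0, new interval = [3/2, 3/2]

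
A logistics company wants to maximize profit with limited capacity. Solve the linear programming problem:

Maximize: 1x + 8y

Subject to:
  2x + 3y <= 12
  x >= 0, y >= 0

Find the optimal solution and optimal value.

The feasible region has vertices at [(0, 0), (6, 0), (0, 4)].
Checking objective 1x + 8y at each vertex:
  (0, 0): 1*0 + 8*0 = 0
  (6, 0): 1*6 + 8*0 = 6
  (0, 4): 1*0 + 8*4 = 32
Maximum is 32 at (0, 4).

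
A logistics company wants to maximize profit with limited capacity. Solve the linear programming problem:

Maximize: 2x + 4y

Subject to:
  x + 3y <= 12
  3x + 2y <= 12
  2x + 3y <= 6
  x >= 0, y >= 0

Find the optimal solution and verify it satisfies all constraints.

Feasible vertices: (0, 0), (0, 2), (3, 0)
Objective 2x + 4y at each vertex:
  (0, 0): 0
  (0, 2): 8
  (3, 0): 6
Maximum is 8 at (0, 2).
Verify constraints at (x, y) = (0, 2):
  1*0 + 3*2 = 6 <= 12
  3*0 + 2*2 = 4 <= 12
  2*0 + 3*2 = 6 <= 6 (active)
  x = 0 >= 0, y = 2 >= 0. All constraints satisfied.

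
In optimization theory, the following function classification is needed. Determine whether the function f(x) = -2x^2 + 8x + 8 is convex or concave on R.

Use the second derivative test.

f(x) = -2x^2 + 8x + 8
f'(x) = -4x + 8
f''(x) = -4
Since f''(x) = -4 < 0 for all x, f is concave on R.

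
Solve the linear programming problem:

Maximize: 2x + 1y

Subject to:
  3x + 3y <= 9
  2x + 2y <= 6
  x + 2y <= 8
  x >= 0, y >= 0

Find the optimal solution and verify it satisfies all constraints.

Feasible vertices: (0, 0), (0, 3), (3, 0)
Objective 2x + 1y at each vertex:
  (0, 0): 0
  (0, 3): 3
  (3, 0): 6
Maximum is 6 at (3, 0).
Verify constraints at (x, y) = (3, 0):
  3*3 + 3*0 = 9 <= 9 (active)
  2*3 + 2*0 = 6 <= 6 (active)
  1*3 + 2*0 = 3 <= 8
  x = 3 >= 0, y = 0 >= 0. All constraints satisfied.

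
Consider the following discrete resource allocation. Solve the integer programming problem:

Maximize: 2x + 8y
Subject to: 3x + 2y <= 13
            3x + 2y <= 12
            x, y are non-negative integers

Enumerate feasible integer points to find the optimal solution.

Constraint 1: 3x + 2y <= 13
Constraint 2: 3x + 2y <= 12
Feasible x range (need y >= 0): 0 <= x <= min(13/3, 12/3) => x in {0, ..., 4}.
Enumerate feasible integer points row by row (the coefficient of y is 8 > 0, so for each x the largest feasible y gives the best value):
  x = 0: y <= min((13 - 3*0)/2, (12 - 3*0)/2) => y in {0, ..., 6}; best 2*0 + 8*6 = 48
  x = 1: y <= min((13 - 3*1)/2, (12 - 3*1)/2) => y in {0, ..., 4}; best 2*1 + 8*4 = 34
  x = 2: y <= min((13 - 3*2)/2, (12 - 3*2)/2) => y in {0, ..., 3}; best 2*2 + 8*3 = 28
  x = 3: y <= min((13 - 3*3)/2, (12 - 3*3)/2) => y in {0, ..., 1}; best 2*3 + 8*1 = 14
  x = 4: y <= min((13 - 3*4)/2, (12 - 3*4)/2) => y in {0}; best 2*4 + 8*0 = 8
The maximum 2x + 8y = 48 is achieved at x = 0, y = 6.
Check: 3*0 + 2*6 = 12 <= 13 and 3*0 + 2*6 = 12 <= 12.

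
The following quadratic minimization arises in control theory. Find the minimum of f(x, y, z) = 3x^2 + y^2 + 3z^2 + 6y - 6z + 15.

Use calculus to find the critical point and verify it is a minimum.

f(x,y,z) = 3x^2 + y^2 + 3z^2 + 6y - 6z + 15
df/dx = 6x + (0) = 0 => x = 0
df/dy = 2y + (6) = 0 => y = -3
df/dz = 6z + (-6) = 0 => z = 1
f(0,-3,1) = 3*(0)^2 + 1*(-3)^2 + 3*(1)^2 + 6*(-3) + -6*(1) + 15 = 3
Hessian is diagonal with entries 6, 2, 6 > 0, confirmed minimum.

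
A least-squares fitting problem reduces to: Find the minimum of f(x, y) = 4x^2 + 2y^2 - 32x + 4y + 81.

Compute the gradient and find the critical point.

f(x,y) = 4x^2 + 2y^2 - 32x + 4y + 81
df/dx = 8x + (-32) = 0  =>  x = 4
df/dy = 4y + (4) = 0  =>  y = -1
f(4, -1) = 4*(4)^2 + 2*(-1)^2 + -32*(4) + 4*(-1) + 81 = 15
Hessian is diagonal with entries 8, 4 > 0, so this is a minimum.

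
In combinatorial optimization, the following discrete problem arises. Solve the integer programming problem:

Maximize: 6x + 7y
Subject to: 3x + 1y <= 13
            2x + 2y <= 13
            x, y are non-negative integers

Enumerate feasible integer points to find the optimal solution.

Constraint 1: 3x + 1y <= 13
Constraint 2: 2x + 2y <= 13
Feasible x range (need y >= 0): 0 <= x <= min(13/3, 13/2) => x in {0, ..., 4}.
Enumerate feasible integer points row by row (the coefficient of y is 7 > 0, so for each x the largest feasible y gives the best value):
  x = 0: y <= min((13 - 3*0)/1, (13 - 2*0)/2) => y in {0, ..., 6}; best 6*0 + 7*6 = 42
  x = 1: y <= min((13 - 3*1)/1, (13 - 2*1)/2) => y in {0, ..., 5}; best 6*1 + 7*5 = 41
  x = 2: y <= min((13 - 3*2)/1, (13 - 2*2)/2) => y in {0, ..., 4}; best 6*2 + 7*4 = 40
  x = 3: y <= min((13 - 3*3)/1, (13 - 2*3)/2) => y in {0, ..., 3}; best 6*3 + 7*3 = 39
  x = 4: y <= min((13 - 3*4)/1, (13 - 2*4)/2) => y in {0, ..., 1}; best 6*4 + 7*1 = 31
The maximum 6x + 7y = 42 is achieved at x = 0, y = 6.
Check: 3*0 + 1*6 = 6 <= 13 and 2*0 + 2*6 = 12 <= 13.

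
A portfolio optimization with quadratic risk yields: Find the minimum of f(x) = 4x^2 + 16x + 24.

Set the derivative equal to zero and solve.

f(x) = 4x^2 + 16x + 24
f'(x) = 8x + (16) = 0
x = -16/8 = -2
f(-2) = 8
Since f''(x) = 8 > 0, this is a minimum.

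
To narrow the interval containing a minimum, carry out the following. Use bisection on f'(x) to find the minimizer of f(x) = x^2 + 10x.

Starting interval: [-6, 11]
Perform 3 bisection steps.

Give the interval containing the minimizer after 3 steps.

Finding critical point of f(x) = x^2 + 10x using bisection on f'(x) = 2x + 10.
f'(x) = 0 when x = -5.
Starting interval: [-6, 11]
Step 1: mid = 5/2, f'(mid) = 15, new interval = [-6, 5/2]
Step 2: mid = -7/4, f'(mid) = 13/2, new interval = [-6, -7/4]
Step 3: mid = -31/8, f'(mid) = 9/4, new interval = [-6, -31/8]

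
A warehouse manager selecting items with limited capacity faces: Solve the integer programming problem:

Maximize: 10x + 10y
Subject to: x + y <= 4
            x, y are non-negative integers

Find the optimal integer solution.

Objective: 10x + 10y, constraint: x + y <= 4
Coefficient of x is 10 >= coefficient of y is 10, so allocate the entire budget to x.
Optimal: x = 4, y = 0, value = 40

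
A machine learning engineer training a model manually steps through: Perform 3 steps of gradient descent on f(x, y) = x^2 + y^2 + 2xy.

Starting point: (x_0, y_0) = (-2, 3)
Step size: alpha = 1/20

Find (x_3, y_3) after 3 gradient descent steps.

f(x,y) = x^2 + y^2 + 2xy
grad_x = 2x + 2y, grad_y = 2y + 2x
Step 1: grad = (2, 2), (-21/10, 29/10)
Step 2: grad = (8/5, 8/5), (-109/50, 141/50)
Step 3: grad = (32/25, 32/25), (-561/250, 689/250)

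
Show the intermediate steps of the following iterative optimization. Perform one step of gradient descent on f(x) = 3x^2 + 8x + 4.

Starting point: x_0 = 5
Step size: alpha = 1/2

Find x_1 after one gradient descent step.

f(x) = 3x^2 + 8x + 4
f'(x) = 6x + 8
f'(5) = 6*5 + (8) = 38
x_1 = x_0 - alpha * f'(x_0) = 5 - 1/2 * 38 = -14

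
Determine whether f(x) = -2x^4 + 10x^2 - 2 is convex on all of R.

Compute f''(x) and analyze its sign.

f(x) = -2x^4 + 10x^2 - 2
f'(x) = -8x^3 + 20x
f''(x) = -24x^2 + 20
f''(x) = -24x^2 + 20 -> -inf as |x| -> inf
Therefore, f is not globally convex on R.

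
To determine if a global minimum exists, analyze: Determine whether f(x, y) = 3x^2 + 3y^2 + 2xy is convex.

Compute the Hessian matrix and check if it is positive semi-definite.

f(x,y) = 3x^2 + 3y^2 + 2xy
Hessian H = [[6, 2], [2, 6]]
trace(H) = 12, det(H) = 32
Eigenvalues: (12 +/- sqrt(16)) / 2 = 8, 4
Since both eigenvalues > 0, f is convex.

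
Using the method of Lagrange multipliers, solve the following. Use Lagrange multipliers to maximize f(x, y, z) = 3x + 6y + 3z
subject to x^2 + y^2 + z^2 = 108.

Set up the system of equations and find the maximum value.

Lagrange conditions: 3 = 2*lambda*x, 6 = 2*lambda*y, 3 = 2*lambda*z
So x:3 = y:6 = z:3, i.e. x = 3t, y = 6t, z = 3t
Constraint: t^2*(3^2 + 6^2 + 3^2) = 108
  t^2 * 54 = 108  =>  t = sqrt(2)
Maximum = 3*3t + 6*6t + 3*3t = 54*sqrt(2) = sqrt(5832)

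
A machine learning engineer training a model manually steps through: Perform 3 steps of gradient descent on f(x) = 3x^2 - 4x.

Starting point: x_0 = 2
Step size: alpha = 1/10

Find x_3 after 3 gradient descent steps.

f(x) = 3x^2 - 4x, f'(x) = 6x + (-4)
Step 1: f'(2) = 8, x_1 = 2 - 1/10 * 8 = 6/5
Step 2: f'(6/5) = 16/5, x_2 = 6/5 - 1/10 * 16/5 = 22/25
Step 3: f'(22/25) = 32/25, x_3 = 22/25 - 1/10 * 32/25 = 94/125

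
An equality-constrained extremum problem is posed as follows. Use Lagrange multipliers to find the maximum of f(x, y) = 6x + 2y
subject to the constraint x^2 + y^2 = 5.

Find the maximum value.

Set up Lagrange conditions: grad f = lambda * grad g
  6 = 2*lambda*x
  2 = 2*lambda*y
From these: x/y = 6/2, so x = 6t, y = 2t for some t.
Substitute into constraint: (6t)^2 + (2t)^2 = 5
  t^2 * 40 = 5
  t = sqrt(5/40)
Maximum = 6*x + 2*y = (6^2 + 2^2)*t = 40 * sqrt(5/40) = sqrt(200)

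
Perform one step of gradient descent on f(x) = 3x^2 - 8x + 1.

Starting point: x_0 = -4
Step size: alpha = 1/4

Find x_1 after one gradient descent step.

f(x) = 3x^2 - 8x + 1
f'(x) = 6x - 8
f'(-4) = 6*-4 + (-8) = -32
x_1 = x_0 - alpha * f'(x_0) = -4 - 1/4 * -32 = 4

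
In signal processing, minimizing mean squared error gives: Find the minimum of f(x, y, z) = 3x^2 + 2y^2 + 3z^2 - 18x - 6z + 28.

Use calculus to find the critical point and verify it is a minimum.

f(x,y,z) = 3x^2 + 2y^2 + 3z^2 - 18x - 6z + 28
df/dx = 6x + (-18) = 0 => x = 3
df/dy = 4y + (0) = 0 => y = 0
df/dz = 6z + (-6) = 0 => z = 1
f(3,0,1) = 3*(3)^2 + 2*(0)^2 + 3*(1)^2 + -18*(3) + -6*(1) + 28 = -2
Hessian is diagonal with entries 6, 4, 6 > 0, confirmed minimum.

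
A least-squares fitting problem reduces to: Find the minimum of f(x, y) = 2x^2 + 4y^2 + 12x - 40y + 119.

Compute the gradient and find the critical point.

f(x,y) = 2x^2 + 4y^2 + 12x - 40y + 119
df/dx = 4x + (12) = 0  =>  x = -3
df/dy = 8y + (-40) = 0  =>  y = 5
f(-3, 5) = 2*(-3)^2 + 4*(5)^2 + 12*(-3) + -40*(5) + 119 = 1
Hessian is diagonal with entries 4, 8 > 0, so this is a minimum.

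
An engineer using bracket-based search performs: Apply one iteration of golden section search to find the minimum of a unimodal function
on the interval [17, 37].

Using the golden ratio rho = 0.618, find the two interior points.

Golden section search on [17, 37].
Golden ratio rho = 0.618 (approx).
Interior points:
  x_1 = 17 + (1-0.618)*20 = 24.6400
  x_2 = 17 + 0.618*20 = 29.3600
Compare f(x_1) and f(x_2) to determine which subinterval to keep.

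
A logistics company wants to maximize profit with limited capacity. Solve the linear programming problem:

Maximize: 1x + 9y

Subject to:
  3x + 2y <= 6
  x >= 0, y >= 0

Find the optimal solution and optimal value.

The feasible region has vertices at [(0, 0), (2, 0), (0, 3)].
Checking objective 1x + 9y at each vertex:
  (0, 0): 1*0 + 9*0 = 0
  (2, 0): 1*2 + 9*0 = 2
  (0, 3): 1*0 + 9*3 = 27
Maximum is 27 at (0, 3).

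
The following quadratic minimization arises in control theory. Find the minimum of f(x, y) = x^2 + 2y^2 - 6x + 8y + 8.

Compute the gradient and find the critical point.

f(x,y) = x^2 + 2y^2 - 6x + 8y + 8
df/dx = 2x + (-6) = 0  =>  x = 3
df/dy = 4y + (8) = 0  =>  y = -2
f(3, -2) = 1*(3)^2 + 2*(-2)^2 + -6*(3) + 8*(-2) + 8 = -9
Hessian is diagonal with entries 2, 4 > 0, so this is a minimum.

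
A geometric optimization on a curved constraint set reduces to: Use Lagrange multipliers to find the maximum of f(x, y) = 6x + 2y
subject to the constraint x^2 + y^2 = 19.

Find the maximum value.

Set up Lagrange conditions: grad f = lambda * grad g
  6 = 2*lambda*x
  2 = 2*lambda*y
From these: x/y = 6/2, so x = 6t, y = 2t for some t.
Substitute into constraint: (6t)^2 + (2t)^2 = 19
  t^2 * 40 = 19
  t = sqrt(19/40)
Maximum = 6*x + 2*y = (6^2 + 2^2)*t = 40 * sqrt(19/40) = sqrt(760)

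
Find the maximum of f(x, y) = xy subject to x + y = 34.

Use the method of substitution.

Substitute y = 34 - x into f(x,y) = xy:
g(x) = x(34 - x) = 34x - x^2
g'(x) = 34 - 2x = 0  =>  x = 17
y = 34 - 17 = 17
Maximum value = 17 * 17 = 289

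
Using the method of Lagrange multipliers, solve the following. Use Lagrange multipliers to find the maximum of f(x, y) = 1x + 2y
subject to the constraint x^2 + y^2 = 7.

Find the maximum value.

Set up Lagrange conditions: grad f = lambda * grad g
  1 = 2*lambda*x
  2 = 2*lambda*y
From these: x/y = 1/2, so x = 1t, y = 2t for some t.
Substitute into constraint: (1t)^2 + (2t)^2 = 7
  t^2 * 5 = 7
  t = sqrt(7/5)
Maximum = 1*x + 2*y = (1^2 + 2^2)*t = 5 * sqrt(7/5) = sqrt(35)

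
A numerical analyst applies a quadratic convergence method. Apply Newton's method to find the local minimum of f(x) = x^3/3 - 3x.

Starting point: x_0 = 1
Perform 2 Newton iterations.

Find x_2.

f(x) = x^3/3 - 3x
f'(x) = x^2 - 3, f''(x) = 2x
Newton update: x_{n+1} = x_n - (x_n^2 - 3)/(2*x_n)
Step 1: x_0 = 1, f'=-2, f''=2, x_1 = 2
Step 2: x_1 = 2, f'=1, f''=4, x_2 = 7/4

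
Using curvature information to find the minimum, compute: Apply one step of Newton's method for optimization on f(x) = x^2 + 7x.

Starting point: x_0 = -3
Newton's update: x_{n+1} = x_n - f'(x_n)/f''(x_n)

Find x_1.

f(x) = x^2 + 7x
f'(x) = 2x + (7), f''(x) = 2
Newton step: x_1 = x_0 - f'(x_0)/f''(x_0)
f'(-3) = 1
x_1 = -3 - 1/2 = -7/2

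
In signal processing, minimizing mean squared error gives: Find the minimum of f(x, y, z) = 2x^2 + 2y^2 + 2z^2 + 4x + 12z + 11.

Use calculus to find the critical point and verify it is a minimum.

f(x,y,z) = 2x^2 + 2y^2 + 2z^2 + 4x + 12z + 11
df/dx = 4x + (4) = 0 => x = -1
df/dy = 4y + (0) = 0 => y = 0
df/dz = 4z + (12) = 0 => z = -3
f(-1,0,-3) = 2*(-1)^2 + 2*(0)^2 + 2*(-3)^2 + 4*(-1) + 12*(-3) + 11 = -9
Hessian is diagonal with entries 4, 4, 4 > 0, confirmed minimum.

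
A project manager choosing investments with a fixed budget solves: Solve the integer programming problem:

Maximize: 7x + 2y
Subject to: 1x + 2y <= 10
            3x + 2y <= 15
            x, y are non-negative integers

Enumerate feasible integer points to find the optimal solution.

Constraint 1: 1x + 2y <= 10
Constraint 2: 3x + 2y <= 15
Feasible x range (need y >= 0): 0 <= x <= min(10/1, 15/3) => x in {0, ..., 5}.
Enumerate feasible integer points row by row (the coefficient of y is 2 > 0, so for each x the largest feasible y gives the best value):
  x = 0: y <= min((10 - 1*0)/2, (15 - 3*0)/2) => y in {0, ..., 5}; best 7*0 + 2*5 = 10
  x = 1: y <= min((10 - 1*1)/2, (15 - 3*1)/2) => y in {0, ..., 4}; best 7*1 + 2*4 = 15
  x = 2: y <= min((10 - 1*2)/2, (15 - 3*2)/2) => y in {0, ..., 4}; best 7*2 + 2*4 = 22
  x = 3: y <= min((10 - 1*3)/2, (15 - 3*3)/2) => y in {0, ..., 3}; best 7*3 + 2*3 = 27
  x = 4: y <= min((10 - 1*4)/2, (15 - 3*4)/2) => y in {0, ..., 1}; best 7*4 + 2*1 = 30
  x = 5: y <= min((10 - 1*5)/2, (15 - 3*5)/2) => y in {0}; best 7*5 + 2*0 = 35
The maximum 7x + 2y = 35 is achieved at x = 5, y = 0.
Check: 1*5 + 2*0 = 5 <= 10 and 3*5 + 2*0 = 15 <= 15.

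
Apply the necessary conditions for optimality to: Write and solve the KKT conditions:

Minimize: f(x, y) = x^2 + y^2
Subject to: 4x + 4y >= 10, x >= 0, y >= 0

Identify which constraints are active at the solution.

KKT conditions for min x^2 + y^2 s.t. 4x + 4y >= 10, x >= 0, y >= 0:
Stationarity: 2x = mu*4 + mu_x, 2y = mu*4 + mu_y, with mu, mu_x, mu_y >= 0
Complementary slackness: mu*(4x + 4y - 10) = 0, mu_x*x = 0, mu_y*y = 0
(0, 0) is infeasible (4*0 + 4*0 < 10), so if mu = 0 stationarity would force x = mu_x/2 >= 0, y = mu_y/2 >= 0 with mu_x*x = mu_y*y = 0, i.e. x = y = 0: contradiction. Hence mu > 0 and 4x + 4y = 10 is active.
Try x > 0, y > 0 (so mu_x = mu_y = 0): x = 4*mu/2, y = 4*mu/2
Substitute: 4*(4*mu/2) + 4*(4*mu/2) = 10
  mu*32/2 = 10 => mu = 5/8
x* = 5/4 > 0, y* = 5/4 > 0, consistent with mu_x = mu_y = 0.
f is convex and the constraints are linear, so this KKT point is the global minimum.
f* = 25/8
Active constraints: 4x + 4y >= 10 (holds with equality, mu = 5/8 > 0); x >= 0 and y >= 0 are inactive (mu_x = mu_y = 0).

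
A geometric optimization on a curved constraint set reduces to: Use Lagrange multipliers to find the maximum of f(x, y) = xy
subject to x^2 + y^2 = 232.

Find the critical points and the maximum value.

Lagrange conditions: y = 2*lambda*x and x = 2*lambda*y
If x = 0 then y = 0, violating the constraint, so x, y != 0.
Dividing: y/x = x/y => x^2 = y^2 => y = x or y = -x
Constraint: 2x^2 = 232 => x^2 = 116 => x = +/-sqrt(116)
Critical points: (sqrt(116), sqrt(116)), (-sqrt(116), -sqrt(116)), (sqrt(116), -sqrt(116)), (-sqrt(116), sqrt(116))
  y = x:  xy = x^2 = 116  at (sqrt(116), sqrt(116)) and (-sqrt(116), -sqrt(116))
  y = -x: xy = -x^2 = -116 at (sqrt(116), -sqrt(116)) and (-sqrt(116), sqrt(116))
Maximum xy = 116 at (sqrt(116), sqrt(116)) and (-sqrt(116), -sqrt(116))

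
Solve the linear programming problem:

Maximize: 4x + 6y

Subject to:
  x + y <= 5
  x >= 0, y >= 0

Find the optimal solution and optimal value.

The feasible region has vertices at [(0, 0), (5, 0), (0, 5)].
Checking objective 4x + 6y at each vertex:
  (0, 0): 4*0 + 6*0 = 0
  (5, 0): 4*5 + 6*0 = 20
  (0, 5): 4*0 + 6*5 = 30
Maximum is 30 at (0, 5).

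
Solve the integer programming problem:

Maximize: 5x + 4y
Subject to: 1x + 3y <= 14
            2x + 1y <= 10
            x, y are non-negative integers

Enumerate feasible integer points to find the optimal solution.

Constraint 1: 1x + 3y <= 14
Constraint 2: 2x + 1y <= 10
Feasible x range (need y >= 0): 0 <= x <= min(14/1, 10/2) => x in {0, ..., 5}.
Enumerate feasible integer points row by row (the coefficient of y is 4 > 0, so for each x the largest feasible y gives the best value):
  x = 0: y <= min((14 - 1*0)/3, (10 - 2*0)/1) => y in {0, ..., 4}; best 5*0 + 4*4 = 16
  x = 1: y <= min((14 - 1*1)/3, (10 - 2*1)/1) => y in {0, ..., 4}; best 5*1 + 4*4 = 21
  x = 2: y <= min((14 - 1*2)/3, (10 - 2*2)/1) => y in {0, ..., 4}; best 5*2 + 4*4 = 26
  x = 3: y <= min((14 - 1*3)/3, (10 - 2*3)/1) => y in {0, ..., 3}; best 5*3 + 4*3 = 27
  x = 4: y <= min((14 - 1*4)/3, (10 - 2*4)/1) => y in {0, ..., 2}; best 5*4 + 4*2 = 28
  x = 5: y <= min((14 - 1*5)/3, (10 - 2*5)/1) => y in {0}; best 5*5 + 4*0 = 25
The maximum 5x + 4y = 28 is achieved at x = 4, y = 2.
Check: 1*4 + 3*2 = 10 <= 14 and 2*4 + 1*2 = 10 <= 10.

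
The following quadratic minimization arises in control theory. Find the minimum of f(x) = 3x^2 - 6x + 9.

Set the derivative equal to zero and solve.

f(x) = 3x^2 - 6x + 9
f'(x) = 6x + (-6) = 0
x = 6/6 = 1
f(1) = 6
Since f''(x) = 6 > 0, this is a minimum.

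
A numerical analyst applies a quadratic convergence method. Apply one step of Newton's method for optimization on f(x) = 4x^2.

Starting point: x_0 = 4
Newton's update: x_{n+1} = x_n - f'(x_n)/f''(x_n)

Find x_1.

f(x) = 4x^2
f'(x) = 8x + (0), f''(x) = 8
Newton step: x_1 = x_0 - f'(x_0)/f''(x_0)
f'(4) = 32
x_1 = 4 - 32/8 = 0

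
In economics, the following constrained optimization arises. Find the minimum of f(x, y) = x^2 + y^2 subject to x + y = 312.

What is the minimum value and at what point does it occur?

Substitute y = 312 - x into f(x,y) = x^2 + y^2:
g(x) = x^2 + (312 - x)^2 = 2x^2 - 624x + 97344
g'(x) = 4x - 624 = 0  =>  x = 156
y = 312 - 156 = 156
Minimum value = 156^2 + 156^2 = 48672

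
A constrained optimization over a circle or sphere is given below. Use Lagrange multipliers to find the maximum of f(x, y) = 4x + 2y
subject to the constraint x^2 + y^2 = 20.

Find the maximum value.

Set up Lagrange conditions: grad f = lambda * grad g
  4 = 2*lambda*x
  2 = 2*lambda*y
From these: x/y = 4/2, so x = 4t, y = 2t for some t.
Substitute into constraint: (4t)^2 + (2t)^2 = 20
  t^2 * 20 = 20
  t = sqrt(20/20)
Maximum = 4*x + 2*y = (4^2 + 2^2)*t = 20 * sqrt(20/20) = 20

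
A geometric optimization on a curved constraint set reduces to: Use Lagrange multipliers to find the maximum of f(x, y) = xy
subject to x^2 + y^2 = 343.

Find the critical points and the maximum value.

Lagrange conditions: y = 2*lambda*x and x = 2*lambda*y
If x = 0 then y = 0, violating the constraint, so x, y != 0.
Dividing: y/x = x/y => x^2 = y^2 => y = x or y = -x
Constraint: 2x^2 = 343 => x^2 = 343/2 => x = +/-sqrt(343/2)
Critical points: (sqrt(343/2), sqrt(343/2)), (-sqrt(343/2), -sqrt(343/2)), (sqrt(343/2), -sqrt(343/2)), (-sqrt(343/2), sqrt(343/2))
  y = x:  xy = x^2 = 343/2  at (sqrt(343/2), sqrt(343/2)) and (-sqrt(343/2), -sqrt(343/2))
  y = -x: xy = -x^2 = -343/2 at (sqrt(343/2), -sqrt(343/2)) and (-sqrt(343/2), sqrt(343/2))
Maximum xy = 343/2 at (sqrt(343/2), sqrt(343/2)) and (-sqrt(343/2), -sqrt(343/2))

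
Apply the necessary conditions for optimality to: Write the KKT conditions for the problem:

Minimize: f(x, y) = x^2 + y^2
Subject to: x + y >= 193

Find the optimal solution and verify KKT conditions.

KKT conditions for min x^2 + y^2 s.t. x + y >= 193:
Stationarity: 2x = mu, 2y = mu
So x = y = mu/2.
Complementary slackness: mu*(x + y - 193) = 0
Primal feasibility: x + y >= 193; dual feasibility: mu >= 0
If mu = 0 then x = y = 0, but 0 + 0 < 193 is infeasible, so the constraint is active.
Constraint active: x + y = 2*(mu/2) = 193 => mu = 193
x = y = 193/2, f = 37249/2
Verify: stationarity 2*(193/2) = 193 = mu; primal 193/2 + 193/2 = 193 >= 193; dual mu = 193 >= 0; complementary slackness 193*(193 - 193) = 0. All KKT conditions hold.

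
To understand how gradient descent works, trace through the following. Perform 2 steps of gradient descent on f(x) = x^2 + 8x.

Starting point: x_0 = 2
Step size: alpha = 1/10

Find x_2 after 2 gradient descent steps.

f(x) = x^2 + 8x, f'(x) = 2x + (8)
Step 1: f'(2) = 12, x_1 = 2 - 1/10 * 12 = 4/5
Step 2: f'(4/5) = 48/5, x_2 = 4/5 - 1/10 * 48/5 = -4/25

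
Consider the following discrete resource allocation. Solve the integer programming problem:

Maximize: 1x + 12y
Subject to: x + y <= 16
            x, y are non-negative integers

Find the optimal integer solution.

Objective: 1x + 12y, constraint: x + y <= 16
Coefficient of y is 12 > coefficient of x is 1, so allocate the entire budget to y.
Optimal: x = 0, y = 16, value = 192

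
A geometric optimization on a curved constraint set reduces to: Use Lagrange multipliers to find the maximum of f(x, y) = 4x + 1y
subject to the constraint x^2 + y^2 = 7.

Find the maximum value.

Set up Lagrange conditions: grad f = lambda * grad g
  4 = 2*lambda*x
  1 = 2*lambda*y
From these: x/y = 4/1, so x = 4t, y = 1t for some t.
Substitute into constraint: (4t)^2 + (1t)^2 = 7
  t^2 * 17 = 7
  t = sqrt(7/17)
Maximum = 4*x + 1*y = (4^2 + 1^2)*t = 17 * sqrt(7/17) = sqrt(119)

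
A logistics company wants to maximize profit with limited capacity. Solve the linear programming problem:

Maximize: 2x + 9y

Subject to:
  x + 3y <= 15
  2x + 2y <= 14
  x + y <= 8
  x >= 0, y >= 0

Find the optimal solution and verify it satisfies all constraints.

Feasible vertices: (0, 0), (0, 5), (3, 4), (7, 0)
Objective 2x + 9y at each vertex:
  (0, 0): 0
  (0, 5): 45
  (3, 4): 42
  (7, 0): 14
Maximum is 45 at (0, 5).
Verify constraints at (x, y) = (0, 5):
  1*0 + 3*5 = 15 <= 15 (active)
  2*0 + 2*5 = 10 <= 14
  1*0 + 1*5 = 5 <= 8
  x = 0 >= 0, y = 5 >= 0. All constraints satisfied.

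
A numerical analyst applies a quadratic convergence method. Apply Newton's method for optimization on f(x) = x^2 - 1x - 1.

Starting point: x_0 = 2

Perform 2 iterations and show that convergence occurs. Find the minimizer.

f(x) = x^2 - 1x - 1, f'(x) = 2x + (-1), f''(x) = 2
Step 1: f'(2) = 3, x_1 = 2 - 3/2 = 1/2
Step 2: f'(1/2) = 0, x_2 = 1/2 (converged)
Newton's method converges in 1 step for quadratics.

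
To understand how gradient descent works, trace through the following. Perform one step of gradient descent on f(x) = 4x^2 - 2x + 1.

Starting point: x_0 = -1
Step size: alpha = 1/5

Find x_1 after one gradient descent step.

f(x) = 4x^2 - 2x + 1
f'(x) = 8x - 2
f'(-1) = 8*-1 + (-2) = -10
x_1 = x_0 - alpha * f'(x_0) = -1 - 1/5 * -10 = 1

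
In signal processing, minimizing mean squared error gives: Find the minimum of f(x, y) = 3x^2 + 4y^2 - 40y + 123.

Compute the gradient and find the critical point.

f(x,y) = 3x^2 + 4y^2 - 40y + 123
df/dx = 6x + (0) = 0  =>  x = 0
df/dy = 8y + (-40) = 0  =>  y = 5
f(0, 5) = 3*(0)^2 + 4*(5)^2 + -40*(5) + 123 = 23
Hessian is diagonal with entries 6, 8 > 0, so this is a minimum.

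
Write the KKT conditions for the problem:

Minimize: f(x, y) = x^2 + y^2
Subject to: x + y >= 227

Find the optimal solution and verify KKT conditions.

KKT conditions for min x^2 + y^2 s.t. x + y >= 227:
Stationarity: 2x = mu, 2y = mu
So x = y = mu/2.
Complementary slackness: mu*(x + y - 227) = 0
Primal feasibility: x + y >= 227; dual feasibility: mu >= 0
If mu = 0 then x = y = 0, but 0 + 0 < 227 is infeasible, so the constraint is active.
Constraint active: x + y = 2*(mu/2) = 227 => mu = 227
x = y = 227/2, f = 51529/2
Verify: stationarity 2*(227/2) = 227 = mu; primal 227/2 + 227/2 = 227 >= 227; dual mu = 227 >= 0; complementary slackness 227*(227 - 227) = 0. All KKT conditions hold.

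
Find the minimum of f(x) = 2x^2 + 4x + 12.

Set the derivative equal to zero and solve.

f(x) = 2x^2 + 4x + 12
f'(x) = 4x + (4) = 0
x = -4/4 = -1
f(-1) = 10
Since f''(x) = 4 > 0, this is a minimum.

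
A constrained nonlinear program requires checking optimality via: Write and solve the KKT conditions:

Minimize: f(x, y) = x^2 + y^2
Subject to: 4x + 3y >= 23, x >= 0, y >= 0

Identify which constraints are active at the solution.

KKT conditions for min x^2 + y^2 s.t. 4x + 3y >= 23, x >= 0, y >= 0:
Stationarity: 2x = mu*4 + mu_x, 2y = mu*3 + mu_y, with mu, mu_x, mu_y >= 0
Complementary slackness: mu*(4x + 3y - 23) = 0, mu_x*x = 0, mu_y*y = 0
(0, 0) is infeasible (4*0 + 3*0 < 23), so if mu = 0 stationarity would force x = mu_x/2 >= 0, y = mu_y/2 >= 0 with mu_x*x = mu_y*y = 0, i.e. x = y = 0: contradiction. Hence mu > 0 and 4x + 3y = 23 is active.
Try x > 0, y > 0 (so mu_x = mu_y = 0): x = 4*mu/2, y = 3*mu/2
Substitute: 4*(4*mu/2) + 3*(3*mu/2) = 23
  mu*25/2 = 23 => mu = 46/25
x* = 92/25 > 0, y* = 69/25 > 0, consistent with mu_x = mu_y = 0.
f is convex and the constraints are linear, so this KKT point is the global minimum.
f* = 529/25
Active constraints: 4x + 3y >= 23 (holds with equality, mu = 46/25 > 0); x >= 0 and y >= 0 are inactive (mu_x = mu_y = 0).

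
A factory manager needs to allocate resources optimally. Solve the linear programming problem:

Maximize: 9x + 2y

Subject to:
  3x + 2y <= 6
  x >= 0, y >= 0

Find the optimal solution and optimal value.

The feasible region has vertices at [(0, 0), (2, 0), (0, 3)].
Checking objective 9x + 2y at each vertex:
  (0, 0): 9*0 + 2*0 = 0
  (2, 0): 9*2 + 2*0 = 18
  (0, 3): 9*0 + 2*3 = 6
Maximum is 18 at (2, 0).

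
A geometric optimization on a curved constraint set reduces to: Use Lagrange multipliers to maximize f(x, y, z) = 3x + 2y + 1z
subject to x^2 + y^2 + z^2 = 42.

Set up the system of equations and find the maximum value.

Lagrange conditions: 3 = 2*lambda*x, 2 = 2*lambda*y, 1 = 2*lambda*z
So x:3 = y:2 = z:1, i.e. x = 3t, y = 2t, z = 1t
Constraint: t^2*(3^2 + 2^2 + 1^2) = 42
  t^2 * 14 = 42  =>  t = sqrt(3)
Maximum = 3*3t + 2*2t + 1*1t = 14*sqrt(3) = sqrt(588)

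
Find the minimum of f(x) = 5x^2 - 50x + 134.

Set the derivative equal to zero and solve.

f(x) = 5x^2 - 50x + 134
f'(x) = 10x + (-50) = 0
x = 50/10 = 5
f(5) = 9
Since f''(x) = 10 > 0, this is a minimum.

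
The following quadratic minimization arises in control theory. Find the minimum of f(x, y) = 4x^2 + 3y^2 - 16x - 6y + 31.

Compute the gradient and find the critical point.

f(x,y) = 4x^2 + 3y^2 - 16x - 6y + 31
df/dx = 8x + (-16) = 0  =>  x = 2
df/dy = 6y + (-6) = 0  =>  y = 1
f(2, 1) = 4*(2)^2 + 3*(1)^2 + -16*(2) + -6*(1) + 31 = 12
Hessian is diagonal with entries 8, 6 > 0, so this is a minimum.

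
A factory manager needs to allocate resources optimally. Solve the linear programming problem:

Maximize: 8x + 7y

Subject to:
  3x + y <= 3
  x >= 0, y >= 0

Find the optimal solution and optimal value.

The feasible region has vertices at [(0, 0), (1, 0), (0, 3)].
Checking objective 8x + 7y at each vertex:
  (0, 0): 8*0 + 7*0 = 0
  (1, 0): 8*1 + 7*0 = 8
  (0, 3): 8*0 + 7*3 = 21
Maximum is 21 at (0, 3).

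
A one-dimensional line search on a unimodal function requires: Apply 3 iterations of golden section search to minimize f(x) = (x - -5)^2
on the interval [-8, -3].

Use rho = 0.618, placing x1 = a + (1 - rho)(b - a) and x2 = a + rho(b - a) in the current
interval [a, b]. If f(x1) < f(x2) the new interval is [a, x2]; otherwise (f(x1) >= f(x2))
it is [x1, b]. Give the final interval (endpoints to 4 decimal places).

Golden section search for min of f(x) = (x - -5)^2 on [-8, -3].
Each step: x1 = a + (1 - rho)(b - a), x2 = a + rho(b - a); if f(x1) < f(x2) keep [a, x2], otherwise keep [x1, b].
Step 1: [-8.0000, -3.0000], x1=-6.0900 (f=1.1881), x2=-4.9100 (f=0.0081); f(x1) > f(x2) => keep [-6.0900, -3.0000]
Step 2: [-6.0900, -3.0000], x1=-4.9096 (f=0.0082), x2=-4.1804 (f=0.6718); f(x1) < f(x2) => keep [-6.0900, -4.1804]
Step 3: [-6.0900, -4.1804], x1=-5.3605 (f=0.1300), x2=-4.9099 (f=0.0081); f(x1) > f(x2) => keep [-5.3605, -4.1804]
Final interval: [-5.3605, -4.1804]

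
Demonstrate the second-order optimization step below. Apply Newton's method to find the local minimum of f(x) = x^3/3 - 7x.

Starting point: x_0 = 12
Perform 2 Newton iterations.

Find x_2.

f(x) = x^3/3 - 7x
f'(x) = x^2 - 7, f''(x) = 2x
Newton update: x_{n+1} = x_n - (x_n^2 - 7)/(2*x_n)
Step 1: x_0 = 12, f'=137, f''=24, x_1 = 151/24
Step 2: x_1 = 151/24, f'=18769/576, f''=151/12, x_2 = 26833/7248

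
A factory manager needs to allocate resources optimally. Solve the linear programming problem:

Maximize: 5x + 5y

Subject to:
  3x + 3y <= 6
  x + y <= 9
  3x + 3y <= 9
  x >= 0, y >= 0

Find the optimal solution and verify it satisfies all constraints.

Feasible vertices: (0, 0), (0, 2), (2, 0)
Objective 5x + 5y at each vertex:
  (0, 0): 0
  (0, 2): 10
  (2, 0): 10
Maximum is 10 at (0, 2).
Verify constraints at (x, y) = (0, 2):
  3*0 + 3*2 = 6 <= 6 (active)
  1*0 + 1*2 = 2 <= 9
  3*0 + 3*2 = 6 <= 9
  x = 0 >= 0, y = 2 >= 0. All constraints satisfied.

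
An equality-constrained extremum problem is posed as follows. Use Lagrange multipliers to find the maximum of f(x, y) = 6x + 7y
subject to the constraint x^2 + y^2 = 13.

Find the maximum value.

Set up Lagrange conditions: grad f = lambda * grad g
  6 = 2*lambda*x
  7 = 2*lambda*y
From these: x/y = 6/7, so x = 6t, y = 7t for some t.
Substitute into constraint: (6t)^2 + (7t)^2 = 13
  t^2 * 85 = 13
  t = sqrt(13/85)
Maximum = 6*x + 7*y = (6^2 + 7^2)*t = 85 * sqrt(13/85) = sqrt(1105)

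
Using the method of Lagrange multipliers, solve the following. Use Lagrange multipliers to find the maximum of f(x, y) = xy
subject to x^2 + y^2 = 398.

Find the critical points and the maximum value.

Lagrange conditions: y = 2*lambda*x and x = 2*lambda*y
If x = 0 then y = 0, violating the constraint, so x, y != 0.
Dividing: y/x = x/y => x^2 = y^2 => y = x or y = -x
Constraint: 2x^2 = 398 => x^2 = 199 => x = +/-sqrt(199)
Critical points: (sqrt(199), sqrt(199)), (-sqrt(199), -sqrt(199)), (sqrt(199), -sqrt(199)), (-sqrt(199), sqrt(199))
  y = x:  xy = x^2 = 199  at (sqrt(199), sqrt(199)) and (-sqrt(199), -sqrt(199))
  y = -x: xy = -x^2 = -199 at (sqrt(199), -sqrt(199)) and (-sqrt(199), sqrt(199))
Maximum xy = 199 at (sqrt(199), sqrt(199)) and (-sqrt(199), -sqrt(199))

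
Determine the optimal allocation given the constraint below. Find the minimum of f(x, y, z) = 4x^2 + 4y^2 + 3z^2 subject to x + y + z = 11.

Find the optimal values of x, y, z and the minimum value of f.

Using Lagrange multipliers on f = 4x^2 + 4y^2 + 3z^2 with constraint x + y + z = 11:
Conditions: 2*4*x = lambda, 2*4*y = lambda, 2*3*z = lambda
So x = lambda/8, y = lambda/8, z = lambda/6
Substituting into constraint: lambda * (5/12) = 11
lambda = 132/5
x = 33/10, y = 33/10, z = 22/5
Minimum value = 726/5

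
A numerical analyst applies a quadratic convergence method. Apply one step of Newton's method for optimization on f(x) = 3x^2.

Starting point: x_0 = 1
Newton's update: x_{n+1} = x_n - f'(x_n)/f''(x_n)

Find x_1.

f(x) = 3x^2
f'(x) = 6x + (0), f''(x) = 6
Newton step: x_1 = x_0 - f'(x_0)/f''(x_0)
f'(1) = 6
x_1 = 1 - 6/6 = 0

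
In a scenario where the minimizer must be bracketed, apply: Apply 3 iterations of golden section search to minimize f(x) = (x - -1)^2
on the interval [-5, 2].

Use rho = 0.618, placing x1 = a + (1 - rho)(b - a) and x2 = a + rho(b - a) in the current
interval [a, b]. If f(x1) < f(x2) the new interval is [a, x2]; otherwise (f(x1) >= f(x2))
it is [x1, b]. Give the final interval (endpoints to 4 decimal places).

Golden section search for min of f(x) = (x - -1)^2 on [-5, 2].
Each step: x1 = a + (1 - rho)(b - a), x2 = a + rho(b - a); if f(x1) < f(x2) keep [a, x2], otherwise keep [x1, b].
Step 1: [-5.0000, 2.0000], x1=-2.3260 (f=1.7583), x2=-0.6740 (f=0.1063); f(x1) > f(x2) => keep [-2.3260, 2.0000]
Step 2: [-2.3260, 2.0000], x1=-0.6735 (f=0.1066), x2=0.3475 (f=1.8157); f(x1) < f(x2) => keep [-2.3260, 0.3475]
Step 3: [-2.3260, 0.3475], x1=-1.3047 (f=0.0929), x2=-0.6738 (f=0.1064); f(x1) < f(x2) => keep [-2.3260, -0.6738]
Final interval: [-2.3260, -0.6738]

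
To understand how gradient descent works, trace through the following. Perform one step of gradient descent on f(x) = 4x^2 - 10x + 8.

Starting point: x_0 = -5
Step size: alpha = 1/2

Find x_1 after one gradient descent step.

f(x) = 4x^2 - 10x + 8
f'(x) = 8x - 10
f'(-5) = 8*-5 + (-10) = -50
x_1 = x_0 - alpha * f'(x_0) = -5 - 1/2 * -50 = 20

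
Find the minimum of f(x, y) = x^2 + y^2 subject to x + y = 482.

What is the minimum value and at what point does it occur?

Substitute y = 482 - x into f(x,y) = x^2 + y^2:
g(x) = x^2 + (482 - x)^2 = 2x^2 - 964x + 232324
g'(x) = 4x - 964 = 0  =>  x = 241
y = 482 - 241 = 241
Minimum value = 241^2 + 241^2 = 116162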